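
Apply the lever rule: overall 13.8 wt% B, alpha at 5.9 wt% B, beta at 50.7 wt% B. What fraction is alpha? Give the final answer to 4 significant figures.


f_alpha = (C_beta - C0) / (C_beta - C_alpha)
f_alpha = (50.7 - 13.8) / (50.7 - 5.9)
f_alpha = 0.8237


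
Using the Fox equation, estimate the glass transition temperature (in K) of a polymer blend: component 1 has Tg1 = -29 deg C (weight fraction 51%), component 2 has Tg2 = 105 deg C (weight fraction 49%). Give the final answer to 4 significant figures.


1/Tg = w1/Tg1 + w2/Tg2 (in Kelvin)
Tg1 = 244.15 K, Tg2 = 378.15 K
1/Tg = 0.51/244.15 + 0.49/378.15
Tg = 295.5 K


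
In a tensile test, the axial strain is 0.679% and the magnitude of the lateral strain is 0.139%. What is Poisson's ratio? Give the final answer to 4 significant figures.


nu = -epsilon_lat / epsilon_axial
Lateral strain is contraction (negative), so using magnitudes:
nu = 0.139 / 0.679
nu = 0.2047


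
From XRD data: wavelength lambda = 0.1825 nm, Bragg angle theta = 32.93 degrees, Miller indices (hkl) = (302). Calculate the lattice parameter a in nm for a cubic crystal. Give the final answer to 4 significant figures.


d = lambda / (2*sin(theta))
d = 0.1825 / (2*sin(32.93 deg))
d = 0.167858 nm
a = d * sqrt(h^2+k^2+l^2) = 0.167858 * sqrt(13)
a = 0.6052 nm


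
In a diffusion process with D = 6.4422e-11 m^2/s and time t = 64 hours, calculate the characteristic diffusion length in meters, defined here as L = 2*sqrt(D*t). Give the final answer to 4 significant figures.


t = 64 hr = 230400 s
Diffusion length = 2*sqrt(D*t)
= 2*sqrt(6.4422e-11 * 230400)
= 7.705e-03 m


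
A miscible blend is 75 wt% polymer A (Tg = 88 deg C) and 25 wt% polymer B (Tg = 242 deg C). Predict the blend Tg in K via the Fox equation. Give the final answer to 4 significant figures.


1/Tg = w1/Tg1 + w2/Tg2 (in Kelvin)
Tg1 = 361.15 K, Tg2 = 515.15 K
1/Tg = 0.75/361.15 + 0.25/515.15
Tg = 390.3 K


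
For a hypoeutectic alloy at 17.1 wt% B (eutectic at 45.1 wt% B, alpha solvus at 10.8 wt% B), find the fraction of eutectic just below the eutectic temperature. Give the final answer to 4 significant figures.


f_primary = (C_e - C0) / (C_e - C_alpha_max)
f_primary = (45.1 - 17.1) / (45.1 - 10.8)
f_primary = 0.816327
f_eutectic = 1 - 0.816327 = 0.1837


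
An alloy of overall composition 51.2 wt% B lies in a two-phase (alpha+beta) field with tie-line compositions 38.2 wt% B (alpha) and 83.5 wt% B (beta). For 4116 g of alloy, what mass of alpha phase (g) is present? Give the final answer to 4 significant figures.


f_alpha = (C_beta - C0) / (C_beta - C_alpha)
f_alpha = (83.5 - 51.2) / (83.5 - 38.2) = 0.713024
m_alpha = f_alpha * m_total = 0.713024 * 4116 = 2935 g


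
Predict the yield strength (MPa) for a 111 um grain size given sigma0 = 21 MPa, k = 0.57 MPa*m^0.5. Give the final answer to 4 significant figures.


sigma_y = sigma0 + k / sqrt(d)
d = 111 um = 1.11e-04 m
sigma_y = 21 + 0.57 / sqrt(1.11e-04)
sigma_y = 75.1 MPa


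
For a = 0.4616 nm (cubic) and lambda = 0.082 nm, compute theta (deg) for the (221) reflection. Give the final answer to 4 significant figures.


d = a / sqrt(h^2+k^2+l^2)
d = 0.4616 / sqrt(9) = 0.153867 nm
lambda = 2*d*sin(theta)  =>  sin(theta) = lambda / (2*d)
sin(theta) = 0.082 / (2 * 0.153867) = 0.266464
theta = 15.45 deg


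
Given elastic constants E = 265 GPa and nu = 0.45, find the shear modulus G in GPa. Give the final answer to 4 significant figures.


G = E / (2*(1+nu))
G = 265 / (2*(1+0.45))
G = 91.38 GPa


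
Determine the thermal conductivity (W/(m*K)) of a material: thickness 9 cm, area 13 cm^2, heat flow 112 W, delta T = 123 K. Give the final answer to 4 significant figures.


k = Q*L / (A*dT)
L = 0.09 m, A = 1.3e-03 m^2
k = 112 * 0.09 / (1.3e-03 * 123)
k = 63.04 W/(m*K)


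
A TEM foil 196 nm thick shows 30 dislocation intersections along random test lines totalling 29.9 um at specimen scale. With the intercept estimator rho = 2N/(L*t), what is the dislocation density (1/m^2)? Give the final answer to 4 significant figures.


rho = 2N / (L * t)
L = 29.9 um = 2.99e-05 m, t = 196 nm = 1.96e-07 m
rho = 2 * 30 / (2.99e-05 * 1.96e-07)
rho = 1.024e+13 1/m^2


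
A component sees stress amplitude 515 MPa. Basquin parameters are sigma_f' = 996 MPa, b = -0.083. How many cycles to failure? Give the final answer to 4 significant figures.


sigma_a = sigma_f' * (2*Nf)^b
2*Nf = (sigma_a / sigma_f')^(1/b)
2*Nf = (515 / 996)^(1/-0.083)
2*Nf = 2826.38
Nf = 1413 cycles


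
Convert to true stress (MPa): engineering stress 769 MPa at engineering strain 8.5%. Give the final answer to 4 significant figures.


sigma_true = sigma_eng * (1 + epsilon_eng)
sigma_true = 769 * (1 + 0.085)
sigma_true = 834.4 MPa


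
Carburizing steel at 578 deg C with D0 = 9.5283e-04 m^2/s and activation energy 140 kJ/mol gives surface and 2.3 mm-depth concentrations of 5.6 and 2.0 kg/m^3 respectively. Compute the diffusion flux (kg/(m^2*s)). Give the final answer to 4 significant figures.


Step 1: D = D0 * exp(-Qd/(R*T))
T = 578 + 273.15 = 851.15 K
D = 9.5283e-04 * exp(-140e3 / (8.314 * 851.15)) = 2.43768e-12 m^2/s
Step 2: J = D * (C1 - C2) / dx
J = 2.43768e-12 * (5.6 - 2.0) / 2.3e-03
J = 3.815e-09 kg/(m^2*s)


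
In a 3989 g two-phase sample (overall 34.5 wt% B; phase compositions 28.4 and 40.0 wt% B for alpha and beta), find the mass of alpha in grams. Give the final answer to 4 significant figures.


f_alpha = (C_beta - C0) / (C_beta - C_alpha)
f_alpha = (40.0 - 34.5) / (40.0 - 28.4) = 0.474138
m_alpha = f_alpha * m_total = 0.474138 * 3989 = 1891 g


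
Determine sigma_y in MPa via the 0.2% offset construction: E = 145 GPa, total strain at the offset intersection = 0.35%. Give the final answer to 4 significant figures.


Offset strain = 0.002
Elastic strain at yield = total_strain - offset = 3.5e-03 - 0.002 = 1.5e-03
sigma_y = E * elastic_strain = 145000 * 1.5e-03
sigma_y = 217.5 MPa


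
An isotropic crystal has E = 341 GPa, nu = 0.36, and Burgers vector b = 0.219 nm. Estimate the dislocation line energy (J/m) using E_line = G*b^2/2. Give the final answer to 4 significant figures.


Step 1: G = E / (2*(1+nu))
G = 341 / (2*(1+0.36)) = 125.368 GPa = 1.25368e+11 Pa
Step 2: E_line = G*b^2/2
b = 0.219 nm = 2.19e-10 m
E_line = 0.5 * 1.25368e+11 * (2.19e-10)^2 = 3.006e-09 J/m


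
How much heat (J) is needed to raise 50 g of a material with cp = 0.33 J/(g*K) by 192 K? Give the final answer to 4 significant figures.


Q = m * cp * dT
Q = 50 * 0.33 * 192
Q = 3168 J


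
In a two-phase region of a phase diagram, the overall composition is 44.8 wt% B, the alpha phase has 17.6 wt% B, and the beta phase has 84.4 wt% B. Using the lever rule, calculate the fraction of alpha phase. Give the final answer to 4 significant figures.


f_alpha = (C_beta - C0) / (C_beta - C_alpha)
f_alpha = (84.4 - 44.8) / (84.4 - 17.6)
f_alpha = 0.5928


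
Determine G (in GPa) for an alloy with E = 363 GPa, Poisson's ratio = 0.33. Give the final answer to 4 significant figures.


G = E / (2*(1+nu))
G = 363 / (2*(1+0.33))
G = 136.5 GPa


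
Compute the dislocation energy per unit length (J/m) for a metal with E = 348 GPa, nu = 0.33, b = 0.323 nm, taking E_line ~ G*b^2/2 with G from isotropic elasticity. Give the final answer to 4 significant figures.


Step 1: G = E / (2*(1+nu))
G = 348 / (2*(1+0.33)) = 130.827 GPa = 1.30827e+11 Pa
Step 2: E_line = G*b^2/2
b = 0.323 nm = 3.23e-10 m
E_line = 0.5 * 1.30827e+11 * (3.23e-10)^2 = 6.825e-09 J/m


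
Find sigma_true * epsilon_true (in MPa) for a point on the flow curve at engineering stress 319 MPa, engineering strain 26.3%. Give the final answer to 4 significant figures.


sigma_true = sigma_eng * (1 + epsilon_eng)
sigma_true = 319 * (1 + 0.263) = 402.897 MPa
epsilon_true = ln(1 + epsilon_eng)
epsilon_true = ln(1 + 0.263) = 0.23349
sigma_true * epsilon_true = 402.897 * 0.23349 = 94.07 MPa


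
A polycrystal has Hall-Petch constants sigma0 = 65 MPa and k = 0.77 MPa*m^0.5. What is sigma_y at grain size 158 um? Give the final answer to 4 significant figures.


sigma_y = sigma0 + k / sqrt(d)
d = 158 um = 1.58e-04 m
sigma_y = 65 + 0.77 / sqrt(1.58e-04)
sigma_y = 126.3 MPa


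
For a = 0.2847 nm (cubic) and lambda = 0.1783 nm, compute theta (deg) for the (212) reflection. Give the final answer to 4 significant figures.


d = a / sqrt(h^2+k^2+l^2)
d = 0.2847 / sqrt(9) = 0.0949 nm
lambda = 2*d*sin(theta)  =>  sin(theta) = lambda / (2*d)
sin(theta) = 0.1783 / (2 * 0.0949) = 0.93941
theta = 69.95 deg


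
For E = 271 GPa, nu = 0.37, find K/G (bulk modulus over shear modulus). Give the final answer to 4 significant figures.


G = E / (2*(1+nu))
G = 271 / (2*(1+0.37)) = 98.9051 GPa
K = E / (3*(1-2*nu))
K = 271 / (3*(1-2*0.37)) = 347.436 GPa
K/G = 347.436 / 98.9051 = 3.513


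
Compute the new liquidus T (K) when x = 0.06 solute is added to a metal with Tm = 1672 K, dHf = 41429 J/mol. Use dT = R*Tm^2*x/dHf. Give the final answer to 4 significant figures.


dT = R*Tm^2*x / dHf
dT = 8.314 * 1672^2 * 0.06 / 41429
dT = 33.6612 K
T_new = 1672 - 33.6612 = 1638 K


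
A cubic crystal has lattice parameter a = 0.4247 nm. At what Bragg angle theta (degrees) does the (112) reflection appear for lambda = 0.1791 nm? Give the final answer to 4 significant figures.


d = a / sqrt(h^2+k^2+l^2)
d = 0.4247 / sqrt(6) = 0.173383 nm
lambda = 2*d*sin(theta)  =>  sin(theta) = lambda / (2*d)
sin(theta) = 0.1791 / (2 * 0.173383) = 0.516486
theta = 31.1 deg


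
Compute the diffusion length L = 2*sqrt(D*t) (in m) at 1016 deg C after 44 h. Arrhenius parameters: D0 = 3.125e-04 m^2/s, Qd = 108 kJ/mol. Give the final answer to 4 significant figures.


Step 1: D = D0 * exp(-Qd/(R*T))
T = 1289.15 K
D = 3.125e-04 * exp(-108e3 / (8.314 * 1289.15)) = 1.31424e-08 m^2/s
Step 2: L = 2*sqrt(D*t)
t = 44 h = 158400 s
L = 2*sqrt(1.31424e-08 * 158400) = 0.09125 m


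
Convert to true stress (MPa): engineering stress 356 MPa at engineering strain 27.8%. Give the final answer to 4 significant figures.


sigma_true = sigma_eng * (1 + epsilon_eng)
sigma_true = 356 * (1 + 0.278)
sigma_true = 455 MPa


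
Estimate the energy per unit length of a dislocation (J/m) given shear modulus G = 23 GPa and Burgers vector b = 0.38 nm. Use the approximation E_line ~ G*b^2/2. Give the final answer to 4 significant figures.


E = G*b^2/2
b = 0.38 nm = 3.8e-10 m
G = 23 GPa = 2.3e+10 Pa
E = 0.5 * 2.3e+10 * (3.8e-10)^2
E = 1.661e-09 J/m


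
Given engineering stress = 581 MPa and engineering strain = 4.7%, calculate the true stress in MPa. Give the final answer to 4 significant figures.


sigma_true = sigma_eng * (1 + epsilon_eng)
sigma_true = 581 * (1 + 0.047)
sigma_true = 608.3 MPa


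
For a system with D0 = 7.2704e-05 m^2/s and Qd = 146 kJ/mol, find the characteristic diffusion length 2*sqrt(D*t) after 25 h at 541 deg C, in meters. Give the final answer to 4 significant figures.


Step 1: D = D0 * exp(-Qd/(R*T))
T = 814.15 K
D = 7.2704e-05 * exp(-146e3 / (8.314 * 814.15)) = 3.11946e-14 m^2/s
Step 2: L = 2*sqrt(D*t)
t = 25 h = 90000 s
L = 2*sqrt(3.11946e-14 * 90000) = 1.06e-04 m


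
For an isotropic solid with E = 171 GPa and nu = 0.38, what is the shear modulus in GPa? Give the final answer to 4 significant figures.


G = E / (2*(1+nu))
G = 171 / (2*(1+0.38))
G = 61.96 GPa


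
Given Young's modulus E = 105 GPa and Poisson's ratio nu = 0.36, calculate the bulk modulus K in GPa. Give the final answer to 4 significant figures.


K = E / (3*(1-2*nu))
K = 105 / (3*(1-2*0.36))
K = 125 GPa


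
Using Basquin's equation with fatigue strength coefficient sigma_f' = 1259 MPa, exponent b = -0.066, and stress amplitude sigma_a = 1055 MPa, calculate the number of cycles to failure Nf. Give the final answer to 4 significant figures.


sigma_a = sigma_f' * (2*Nf)^b
2*Nf = (sigma_a / sigma_f')^(1/b)
2*Nf = (1055 / 1259)^(1/-0.066)
2*Nf = 14.5623
Nf = 7.281 cycles


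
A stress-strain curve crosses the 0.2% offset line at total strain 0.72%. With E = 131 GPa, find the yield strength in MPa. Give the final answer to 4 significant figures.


Offset strain = 0.002
Elastic strain at yield = total_strain - offset = 7.2e-03 - 0.002 = 5.2e-03
sigma_y = E * elastic_strain = 131000 * 5.2e-03
sigma_y = 681.2 MPa


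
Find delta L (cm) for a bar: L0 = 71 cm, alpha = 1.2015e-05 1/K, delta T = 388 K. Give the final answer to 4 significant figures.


dL = L0 * alpha * dT
dL = 71 * 1.2015e-05 * 388
dL = 0.331 cm


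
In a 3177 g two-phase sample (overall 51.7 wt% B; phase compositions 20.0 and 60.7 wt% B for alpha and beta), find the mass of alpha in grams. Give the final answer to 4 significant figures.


f_alpha = (C_beta - C0) / (C_beta - C_alpha)
f_alpha = (60.7 - 51.7) / (60.7 - 20.0) = 0.22113
m_alpha = f_alpha * m_total = 0.22113 * 3177 = 702.5 g


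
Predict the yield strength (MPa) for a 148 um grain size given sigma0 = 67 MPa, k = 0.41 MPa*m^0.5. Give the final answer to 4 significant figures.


sigma_y = sigma0 + k / sqrt(d)
d = 148 um = 1.48e-04 m
sigma_y = 67 + 0.41 / sqrt(1.48e-04)
sigma_y = 100.7 MPa


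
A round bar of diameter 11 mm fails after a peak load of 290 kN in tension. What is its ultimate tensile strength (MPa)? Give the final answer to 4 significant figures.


A0 = pi*(d/2)^2 = pi*(11/2)^2 = 95.0332 mm^2
UTS = F_max / A0 = 290*1000 / 95.0332
UTS = 3052 MPa


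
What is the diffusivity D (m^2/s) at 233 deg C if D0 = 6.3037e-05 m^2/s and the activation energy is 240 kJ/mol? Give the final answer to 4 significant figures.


D = D0 * exp(-Qd / (R*T))
T = 506.15 K
D = 6.3037e-05 * exp(-240e3 / (8.314 * 506.15))
D = 1.073e-29 m^2/s


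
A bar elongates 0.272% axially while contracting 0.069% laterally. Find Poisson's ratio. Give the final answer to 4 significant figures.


nu = -epsilon_lat / epsilon_axial
Lateral strain is contraction (negative), so using magnitudes:
nu = 0.069 / 0.272
nu = 0.2537


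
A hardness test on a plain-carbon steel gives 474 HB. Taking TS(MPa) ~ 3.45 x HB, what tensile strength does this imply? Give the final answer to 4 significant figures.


TS (MPa) = 3.45 * HB
TS = 3.45 * 474
TS = 1635 MPa


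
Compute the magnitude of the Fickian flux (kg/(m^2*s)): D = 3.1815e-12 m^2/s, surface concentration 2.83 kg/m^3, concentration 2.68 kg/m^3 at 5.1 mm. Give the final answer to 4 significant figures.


J = -D * (dC/dx) = D * (C1 - C2) / dx
J = 3.1815e-12 * (2.83 - 2.68) / 5.1e-03
J = 9.357e-11 kg/(m^2*s)


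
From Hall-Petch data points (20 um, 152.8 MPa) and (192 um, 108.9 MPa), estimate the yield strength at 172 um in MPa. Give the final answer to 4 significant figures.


sigma_y = sigma0 + k / sqrt(d)
1/sqrt(d1) = 1/sqrt(2e-05) = 223.607;  1/sqrt(d2) = 72.1688
k = (sigma1 - sigma2) / (1/sqrt(d1) - 1/sqrt(d2)) = (152.8 - 108.9) / (223.607 - 72.1688) = 0.289888 MPa*m^0.5
sigma0 = sigma1 - k/sqrt(d1) = 152.8 - 0.289888*223.607 = 87.9792 MPa
sigma_y(d3) = 87.9792 + 0.289888 / sqrt(1.72e-04) = 110.1 MPa


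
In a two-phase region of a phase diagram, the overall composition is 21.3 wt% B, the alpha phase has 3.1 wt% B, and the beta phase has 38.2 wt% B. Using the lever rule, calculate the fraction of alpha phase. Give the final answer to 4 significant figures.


f_alpha = (C_beta - C0) / (C_beta - C_alpha)
f_alpha = (38.2 - 21.3) / (38.2 - 3.1)
f_alpha = 0.4815


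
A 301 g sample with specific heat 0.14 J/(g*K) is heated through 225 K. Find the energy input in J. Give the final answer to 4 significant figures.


Q = m * cp * dT
Q = 301 * 0.14 * 225
Q = 9482 J


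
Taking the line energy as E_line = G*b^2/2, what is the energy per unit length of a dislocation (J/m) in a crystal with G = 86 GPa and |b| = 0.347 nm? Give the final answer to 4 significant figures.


E = G*b^2/2
b = 0.347 nm = 3.47e-10 m
G = 86 GPa = 8.6e+10 Pa
E = 0.5 * 8.6e+10 * (3.47e-10)^2
E = 5.178e-09 J/m


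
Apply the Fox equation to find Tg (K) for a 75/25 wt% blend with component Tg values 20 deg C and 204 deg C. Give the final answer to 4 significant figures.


1/Tg = w1/Tg1 + w2/Tg2 (in Kelvin)
Tg1 = 293.15 K, Tg2 = 477.15 K
1/Tg = 0.75/293.15 + 0.25/477.15
Tg = 324.4 K


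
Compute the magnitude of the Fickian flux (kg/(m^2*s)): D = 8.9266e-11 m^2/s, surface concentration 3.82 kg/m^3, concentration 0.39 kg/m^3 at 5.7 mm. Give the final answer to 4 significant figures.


J = -D * (dC/dx) = D * (C1 - C2) / dx
J = 8.9266e-11 * (3.82 - 0.39) / 5.7e-03
J = 5.372e-08 kg/(m^2*s)


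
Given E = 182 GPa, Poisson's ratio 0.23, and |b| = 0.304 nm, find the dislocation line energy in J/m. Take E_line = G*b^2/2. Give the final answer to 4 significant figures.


Step 1: G = E / (2*(1+nu))
G = 182 / (2*(1+0.23)) = 73.9837 GPa = 7.39837e+10 Pa
Step 2: E_line = G*b^2/2
b = 0.304 nm = 3.04e-10 m
E_line = 0.5 * 7.39837e+10 * (3.04e-10)^2 = 3.419e-09 J/m


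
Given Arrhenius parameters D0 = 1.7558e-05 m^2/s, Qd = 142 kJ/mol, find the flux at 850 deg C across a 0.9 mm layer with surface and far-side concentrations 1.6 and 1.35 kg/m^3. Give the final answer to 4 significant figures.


Step 1: D = D0 * exp(-Qd/(R*T))
T = 850 + 273.15 = 1123.15 K
D = 1.7558e-05 * exp(-142e3 / (8.314 * 1123.15)) = 4.36721e-12 m^2/s
Step 2: J = D * (C1 - C2) / dx
J = 4.36721e-12 * (1.6 - 1.35) / 9e-04
J = 1.213e-09 kg/(m^2*s)


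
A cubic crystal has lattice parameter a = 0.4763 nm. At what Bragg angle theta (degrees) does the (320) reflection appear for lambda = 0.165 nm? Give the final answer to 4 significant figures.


d = a / sqrt(h^2+k^2+l^2)
d = 0.4763 / sqrt(13) = 0.132102 nm
lambda = 2*d*sin(theta)  =>  sin(theta) = lambda / (2*d)
sin(theta) = 0.165 / (2 * 0.132102) = 0.624518
theta = 38.65 deg


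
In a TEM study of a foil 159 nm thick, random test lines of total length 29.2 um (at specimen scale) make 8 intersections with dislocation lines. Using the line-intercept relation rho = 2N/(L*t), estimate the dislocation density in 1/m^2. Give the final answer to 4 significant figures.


rho = 2N / (L * t)
L = 29.2 um = 2.92e-05 m, t = 159 nm = 1.59e-07 m
rho = 2 * 8 / (2.92e-05 * 1.59e-07)
rho = 3.446e+12 1/m^2


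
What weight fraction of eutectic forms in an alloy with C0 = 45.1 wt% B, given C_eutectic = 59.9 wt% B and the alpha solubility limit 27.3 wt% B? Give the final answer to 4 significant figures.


f_primary = (C_e - C0) / (C_e - C_alpha_max)
f_primary = (59.9 - 45.1) / (59.9 - 27.3)
f_primary = 0.453988
f_eutectic = 1 - 0.453988 = 0.546


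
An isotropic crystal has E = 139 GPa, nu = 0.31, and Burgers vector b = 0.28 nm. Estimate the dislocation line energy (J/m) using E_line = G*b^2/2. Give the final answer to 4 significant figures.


Step 1: G = E / (2*(1+nu))
G = 139 / (2*(1+0.31)) = 53.0534 GPa = 5.30534e+10 Pa
Step 2: E_line = G*b^2/2
b = 0.28 nm = 2.8e-10 m
E_line = 0.5 * 5.30534e+10 * (2.8e-10)^2 = 2.08e-09 J/m


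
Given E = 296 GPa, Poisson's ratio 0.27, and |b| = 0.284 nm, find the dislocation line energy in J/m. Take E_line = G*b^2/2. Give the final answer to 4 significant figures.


Step 1: G = E / (2*(1+nu))
G = 296 / (2*(1+0.27)) = 116.535 GPa = 1.16535e+11 Pa
Step 2: E_line = G*b^2/2
b = 0.284 nm = 2.84e-10 m
E_line = 0.5 * 1.16535e+11 * (2.84e-10)^2 = 4.7e-09 J/m


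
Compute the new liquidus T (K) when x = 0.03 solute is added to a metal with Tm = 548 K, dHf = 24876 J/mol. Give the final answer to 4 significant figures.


dT = R*Tm^2*x / dHf
dT = 8.314 * 548^2 * 0.03 / 24876
dT = 3.01101 K
T_new = 548 - 3.01101 = 545 K


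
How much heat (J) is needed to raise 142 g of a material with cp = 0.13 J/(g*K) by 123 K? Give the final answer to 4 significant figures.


Q = m * cp * dT
Q = 142 * 0.13 * 123
Q = 2271 J


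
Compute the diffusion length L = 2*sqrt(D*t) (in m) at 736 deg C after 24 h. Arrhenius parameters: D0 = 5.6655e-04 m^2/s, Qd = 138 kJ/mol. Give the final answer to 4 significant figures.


Step 1: D = D0 * exp(-Qd/(R*T))
T = 1009.15 K
D = 5.6655e-04 * exp(-138e3 / (8.314 * 1009.15)) = 4.07341e-11 m^2/s
Step 2: L = 2*sqrt(D*t)
t = 24 h = 86400 s
L = 2*sqrt(4.07341e-11 * 86400) = 3.752e-03 m


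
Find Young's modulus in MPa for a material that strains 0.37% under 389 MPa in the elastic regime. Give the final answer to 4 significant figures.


E = sigma / epsilon
epsilon = 0.37% = 3.7e-03
E = 389 / 3.7e-03
E = 105100 MPa


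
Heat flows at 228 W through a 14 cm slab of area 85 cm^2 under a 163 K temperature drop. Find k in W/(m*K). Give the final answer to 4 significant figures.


k = Q*L / (A*dT)
L = 0.14 m, A = 8.5e-03 m^2
k = 228 * 0.14 / (8.5e-03 * 163)
k = 23.04 W/(m*K)


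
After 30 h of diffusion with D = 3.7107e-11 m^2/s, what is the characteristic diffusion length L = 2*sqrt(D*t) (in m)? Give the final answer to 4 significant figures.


t = 30 hr = 108000 s
Diffusion length = 2*sqrt(D*t)
= 2*sqrt(3.7107e-11 * 108000)
= 4.004e-03 m


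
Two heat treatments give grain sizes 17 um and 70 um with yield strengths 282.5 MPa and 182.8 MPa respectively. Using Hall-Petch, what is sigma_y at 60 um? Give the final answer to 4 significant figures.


sigma_y = sigma0 + k / sqrt(d)
1/sqrt(d1) = 1/sqrt(1.7e-05) = 242.536;  1/sqrt(d2) = 119.523
k = (sigma1 - sigma2) / (1/sqrt(d1) - 1/sqrt(d2)) = (282.5 - 182.8) / (242.536 - 119.523) = 0.810485 MPa*m^0.5
sigma0 = sigma1 - k/sqrt(d1) = 282.5 - 0.810485*242.536 = 85.9285 MPa
sigma_y(d3) = 85.9285 + 0.810485 / sqrt(6e-05) = 190.6 MPa


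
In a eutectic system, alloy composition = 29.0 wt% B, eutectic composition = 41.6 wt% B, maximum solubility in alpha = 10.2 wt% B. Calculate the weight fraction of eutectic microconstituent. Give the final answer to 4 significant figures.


f_primary = (C_e - C0) / (C_e - C_alpha_max)
f_primary = (41.6 - 29.0) / (41.6 - 10.2)
f_primary = 0.401274
f_eutectic = 1 - 0.401274 = 0.5987


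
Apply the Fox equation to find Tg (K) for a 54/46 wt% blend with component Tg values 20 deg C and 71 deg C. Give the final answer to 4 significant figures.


1/Tg = w1/Tg1 + w2/Tg2 (in Kelvin)
Tg1 = 293.15 K, Tg2 = 344.15 K
1/Tg = 0.54/293.15 + 0.46/344.15
Tg = 314.6 K


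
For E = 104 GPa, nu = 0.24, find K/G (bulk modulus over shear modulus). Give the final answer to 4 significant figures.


G = E / (2*(1+nu))
G = 104 / (2*(1+0.24)) = 41.9355 GPa
K = E / (3*(1-2*nu))
K = 104 / (3*(1-2*0.24)) = 66.6667 GPa
K/G = 66.6667 / 41.9355 = 1.59


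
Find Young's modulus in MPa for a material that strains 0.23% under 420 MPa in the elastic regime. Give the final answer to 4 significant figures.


E = sigma / epsilon
epsilon = 0.23% = 2.3e-03
E = 420 / 2.3e-03
E = 182600 MPa


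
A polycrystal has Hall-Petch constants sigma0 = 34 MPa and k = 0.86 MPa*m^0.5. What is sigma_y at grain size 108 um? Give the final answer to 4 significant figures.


sigma_y = sigma0 + k / sqrt(d)
d = 108 um = 1.08e-04 m
sigma_y = 34 + 0.86 / sqrt(1.08e-04)
sigma_y = 116.8 MPa


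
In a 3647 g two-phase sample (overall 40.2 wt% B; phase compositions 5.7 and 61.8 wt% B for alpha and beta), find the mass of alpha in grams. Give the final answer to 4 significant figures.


f_alpha = (C_beta - C0) / (C_beta - C_alpha)
f_alpha = (61.8 - 40.2) / (61.8 - 5.7) = 0.385027
m_alpha = f_alpha * m_total = 0.385027 * 3647 = 1404 g


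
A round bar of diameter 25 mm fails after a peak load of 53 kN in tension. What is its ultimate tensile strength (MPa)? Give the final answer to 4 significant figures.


A0 = pi*(d/2)^2 = pi*(25/2)^2 = 490.874 mm^2
UTS = F_max / A0 = 53*1000 / 490.874
UTS = 108 MPa


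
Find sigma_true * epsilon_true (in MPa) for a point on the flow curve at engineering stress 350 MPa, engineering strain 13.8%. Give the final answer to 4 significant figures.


sigma_true = sigma_eng * (1 + epsilon_eng)
sigma_true = 350 * (1 + 0.138) = 398.3 MPa
epsilon_true = ln(1 + epsilon_eng)
epsilon_true = ln(1 + 0.138) = 0.129272
sigma_true * epsilon_true = 398.3 * 0.129272 = 51.49 MPa


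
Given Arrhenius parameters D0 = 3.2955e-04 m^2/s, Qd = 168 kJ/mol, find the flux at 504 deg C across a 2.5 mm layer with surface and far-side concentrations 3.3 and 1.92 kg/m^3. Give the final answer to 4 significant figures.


Step 1: D = D0 * exp(-Qd/(R*T))
T = 504 + 273.15 = 777.15 K
D = 3.2955e-04 * exp(-168e3 / (8.314 * 777.15)) = 1.68158e-15 m^2/s
Step 2: J = D * (C1 - C2) / dx
J = 1.68158e-15 * (3.3 - 1.92) / 2.5e-03
J = 9.282e-13 kg/(m^2*s)


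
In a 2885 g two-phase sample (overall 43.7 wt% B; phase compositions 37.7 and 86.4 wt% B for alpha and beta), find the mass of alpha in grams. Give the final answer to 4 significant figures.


f_alpha = (C_beta - C0) / (C_beta - C_alpha)
f_alpha = (86.4 - 43.7) / (86.4 - 37.7) = 0.876797
m_alpha = f_alpha * m_total = 0.876797 * 2885 = 2530 g


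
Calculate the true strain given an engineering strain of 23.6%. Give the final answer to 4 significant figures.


epsilon_true = ln(1 + epsilon_eng)
epsilon_true = ln(1 + 0.236)
epsilon_true = 0.2119


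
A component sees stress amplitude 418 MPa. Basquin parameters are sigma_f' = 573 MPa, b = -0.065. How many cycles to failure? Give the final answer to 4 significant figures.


sigma_a = sigma_f' * (2*Nf)^b
2*Nf = (sigma_a / sigma_f')^(1/b)
2*Nf = (418 / 573)^(1/-0.065)
2*Nf = 128.044
Nf = 64.02 cycles


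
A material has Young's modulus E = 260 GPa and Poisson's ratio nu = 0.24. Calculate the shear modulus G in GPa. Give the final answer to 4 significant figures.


G = E / (2*(1+nu))
G = 260 / (2*(1+0.24))
G = 104.8 GPa


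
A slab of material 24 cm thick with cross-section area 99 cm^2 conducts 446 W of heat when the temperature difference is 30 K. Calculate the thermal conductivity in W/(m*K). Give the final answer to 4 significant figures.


k = Q*L / (A*dT)
L = 0.24 m, A = 9.9e-03 m^2
k = 446 * 0.24 / (9.9e-03 * 30)
k = 360.4 W/(m*K)


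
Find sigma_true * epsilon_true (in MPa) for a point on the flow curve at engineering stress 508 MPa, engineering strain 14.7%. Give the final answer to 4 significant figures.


sigma_true = sigma_eng * (1 + epsilon_eng)
sigma_true = 508 * (1 + 0.147) = 582.676 MPa
epsilon_true = ln(1 + epsilon_eng)
epsilon_true = ln(1 + 0.147) = 0.13715
sigma_true * epsilon_true = 582.676 * 0.13715 = 79.91 MPa


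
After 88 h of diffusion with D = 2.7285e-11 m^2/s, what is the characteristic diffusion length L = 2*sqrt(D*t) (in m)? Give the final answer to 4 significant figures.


t = 88 hr = 316800 s
Diffusion length = 2*sqrt(D*t)
= 2*sqrt(2.7285e-11 * 316800)
= 5.88e-03 m


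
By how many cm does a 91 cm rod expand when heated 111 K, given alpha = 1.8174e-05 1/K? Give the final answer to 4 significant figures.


dL = L0 * alpha * dT
dL = 91 * 1.8174e-05 * 111
dL = 0.1836 cm


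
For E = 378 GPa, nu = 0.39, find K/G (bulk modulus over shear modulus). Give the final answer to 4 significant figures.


G = E / (2*(1+nu))
G = 378 / (2*(1+0.39)) = 135.971 GPa
K = E / (3*(1-2*nu))
K = 378 / (3*(1-2*0.39)) = 572.727 GPa
K/G = 572.727 / 135.971 = 4.212


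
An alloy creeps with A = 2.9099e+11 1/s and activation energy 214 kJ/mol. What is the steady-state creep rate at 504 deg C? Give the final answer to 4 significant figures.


rate = A * exp(-Q / (R*T))
T = 504 + 273.15 = 777.15 K
rate = 2.9099e+11 * exp(-214e3 / (8.314 * 777.15))
rate = 1.202e-03 1/s


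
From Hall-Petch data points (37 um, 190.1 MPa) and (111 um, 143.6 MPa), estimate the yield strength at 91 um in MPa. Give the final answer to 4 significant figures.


sigma_y = sigma0 + k / sqrt(d)
1/sqrt(d1) = 1/sqrt(3.7e-05) = 164.399;  1/sqrt(d2) = 94.9158
k = (sigma1 - sigma2) / (1/sqrt(d1) - 1/sqrt(d2)) = (190.1 - 143.6) / (164.399 - 94.9158) = 0.669227 MPa*m^0.5
sigma0 = sigma1 - k/sqrt(d1) = 190.1 - 0.669227*164.399 = 80.0798 MPa
sigma_y(d3) = 80.0798 + 0.669227 / sqrt(9.1e-05) = 150.2 MPa


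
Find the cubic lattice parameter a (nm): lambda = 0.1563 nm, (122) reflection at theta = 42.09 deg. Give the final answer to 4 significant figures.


d = lambda / (2*sin(theta))
d = 0.1563 / (2*sin(42.09 deg))
d = 0.11659 nm
a = d * sqrt(h^2+k^2+l^2) = 0.11659 * sqrt(9)
a = 0.3498 nm


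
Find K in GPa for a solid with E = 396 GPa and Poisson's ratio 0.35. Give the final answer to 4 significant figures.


K = E / (3*(1-2*nu))
K = 396 / (3*(1-2*0.35))
K = 440 GPa


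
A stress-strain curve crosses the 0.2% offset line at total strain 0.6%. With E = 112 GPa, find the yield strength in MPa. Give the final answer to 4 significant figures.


Offset strain = 0.002
Elastic strain at yield = total_strain - offset = 6e-03 - 0.002 = 4e-03
sigma_y = E * elastic_strain = 112000 * 4e-03
sigma_y = 448 MPa


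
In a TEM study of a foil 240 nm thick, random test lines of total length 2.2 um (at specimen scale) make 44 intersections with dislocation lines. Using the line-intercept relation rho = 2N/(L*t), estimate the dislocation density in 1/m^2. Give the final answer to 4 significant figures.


rho = 2N / (L * t)
L = 2.2 um = 2.2e-06 m, t = 240 nm = 2.4e-07 m
rho = 2 * 44 / (2.2e-06 * 2.4e-07)
rho = 1.667e+14 1/m^2


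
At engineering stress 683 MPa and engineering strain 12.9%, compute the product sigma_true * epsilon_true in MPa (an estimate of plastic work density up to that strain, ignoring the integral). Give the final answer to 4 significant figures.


sigma_true = sigma_eng * (1 + epsilon_eng)
sigma_true = 683 * (1 + 0.129) = 771.107 MPa
epsilon_true = ln(1 + epsilon_eng)
epsilon_true = ln(1 + 0.129) = 0.121332
sigma_true * epsilon_true = 771.107 * 0.121332 = 93.56 MPa


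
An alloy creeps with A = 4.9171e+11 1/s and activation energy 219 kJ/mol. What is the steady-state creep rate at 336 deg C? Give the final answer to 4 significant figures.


rate = A * exp(-Q / (R*T))
T = 336 + 273.15 = 609.15 K
rate = 4.9171e+11 * exp(-219e3 / (8.314 * 609.15))
rate = 8.162e-08 1/s


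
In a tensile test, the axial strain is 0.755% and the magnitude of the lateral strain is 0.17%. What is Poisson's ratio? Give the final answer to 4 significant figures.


nu = -epsilon_lat / epsilon_axial
Lateral strain is contraction (negative), so using magnitudes:
nu = 0.17 / 0.755
nu = 0.2252


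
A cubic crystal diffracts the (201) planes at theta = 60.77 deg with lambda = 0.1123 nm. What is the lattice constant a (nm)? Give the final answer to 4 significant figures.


d = lambda / (2*sin(theta))
d = 0.1123 / (2*sin(60.77 deg))
d = 0.064343 nm
a = d * sqrt(h^2+k^2+l^2) = 0.064343 * sqrt(5)
a = 0.1439 nm


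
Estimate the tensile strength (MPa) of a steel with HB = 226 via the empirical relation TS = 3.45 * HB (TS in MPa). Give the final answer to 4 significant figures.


TS (MPa) = 3.45 * HB
TS = 3.45 * 226
TS = 779.7 MPa


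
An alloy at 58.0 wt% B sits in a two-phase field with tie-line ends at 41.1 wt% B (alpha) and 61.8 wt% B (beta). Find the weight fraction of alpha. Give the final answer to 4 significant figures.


f_alpha = (C_beta - C0) / (C_beta - C_alpha)
f_alpha = (61.8 - 58.0) / (61.8 - 41.1)
f_alpha = 0.1836


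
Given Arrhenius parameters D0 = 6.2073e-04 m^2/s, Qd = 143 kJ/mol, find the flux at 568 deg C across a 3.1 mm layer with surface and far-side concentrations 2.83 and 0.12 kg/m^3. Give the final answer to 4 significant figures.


Step 1: D = D0 * exp(-Qd/(R*T))
T = 568 + 273.15 = 841.15 K
D = 6.2073e-04 * exp(-143e3 / (8.314 * 841.15)) = 8.17361e-13 m^2/s
Step 2: J = D * (C1 - C2) / dx
J = 8.17361e-13 * (2.83 - 0.12) / 3.1e-03
J = 7.145e-10 kg/(m^2*s)


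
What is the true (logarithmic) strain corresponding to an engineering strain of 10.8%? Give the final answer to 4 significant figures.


epsilon_true = ln(1 + epsilon_eng)
epsilon_true = ln(1 + 0.108)
epsilon_true = 0.1026


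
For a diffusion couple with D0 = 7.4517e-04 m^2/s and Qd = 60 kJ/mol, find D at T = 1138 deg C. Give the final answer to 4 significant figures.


D = D0 * exp(-Qd / (R*T))
T = 1411.15 K
D = 7.4517e-04 * exp(-60e3 / (8.314 * 1411.15))
D = 4.48e-06 m^2/s


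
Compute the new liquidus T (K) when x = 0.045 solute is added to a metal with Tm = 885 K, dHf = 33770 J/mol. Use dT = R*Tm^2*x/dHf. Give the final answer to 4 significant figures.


dT = R*Tm^2*x / dHf
dT = 8.314 * 885^2 * 0.045 / 33770
dT = 8.67717 K
T_new = 885 - 8.67717 = 876.3 K


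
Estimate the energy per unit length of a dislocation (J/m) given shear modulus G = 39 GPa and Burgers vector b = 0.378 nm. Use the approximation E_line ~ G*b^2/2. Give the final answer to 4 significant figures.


E = G*b^2/2
b = 0.378 nm = 3.78e-10 m
G = 39 GPa = 3.9e+10 Pa
E = 0.5 * 3.9e+10 * (3.78e-10)^2
E = 2.786e-09 J/m


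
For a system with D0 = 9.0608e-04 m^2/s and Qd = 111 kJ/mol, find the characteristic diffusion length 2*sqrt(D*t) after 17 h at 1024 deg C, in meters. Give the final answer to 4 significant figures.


Step 1: D = D0 * exp(-Qd/(R*T))
T = 1297.15 K
D = 9.0608e-04 * exp(-111e3 / (8.314 * 1297.15)) = 3.07023e-08 m^2/s
Step 2: L = 2*sqrt(D*t)
t = 17 h = 61200 s
L = 2*sqrt(3.07023e-08 * 61200) = 0.08669 m


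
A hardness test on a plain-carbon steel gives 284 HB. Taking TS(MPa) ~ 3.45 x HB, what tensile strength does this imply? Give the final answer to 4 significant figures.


TS (MPa) = 3.45 * HB
TS = 3.45 * 284
TS = 979.8 MPa


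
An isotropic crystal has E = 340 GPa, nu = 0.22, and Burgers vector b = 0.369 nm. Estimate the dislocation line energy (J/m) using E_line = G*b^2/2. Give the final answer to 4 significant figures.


Step 1: G = E / (2*(1+nu))
G = 340 / (2*(1+0.22)) = 139.344 GPa = 1.39344e+11 Pa
Step 2: E_line = G*b^2/2
b = 0.369 nm = 3.69e-10 m
E_line = 0.5 * 1.39344e+11 * (3.69e-10)^2 = 9.487e-09 J/m


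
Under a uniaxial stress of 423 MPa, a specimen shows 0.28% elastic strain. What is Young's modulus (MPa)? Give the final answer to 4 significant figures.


E = sigma / epsilon
epsilon = 0.28% = 2.8e-03
E = 423 / 2.8e-03
E = 151100 MPa


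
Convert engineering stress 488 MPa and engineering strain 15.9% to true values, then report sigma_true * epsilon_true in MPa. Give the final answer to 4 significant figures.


sigma_true = sigma_eng * (1 + epsilon_eng)
sigma_true = 488 * (1 + 0.159) = 565.592 MPa
epsilon_true = ln(1 + epsilon_eng)
epsilon_true = ln(1 + 0.159) = 0.147558
sigma_true * epsilon_true = 565.592 * 0.147558 = 83.46 MPa


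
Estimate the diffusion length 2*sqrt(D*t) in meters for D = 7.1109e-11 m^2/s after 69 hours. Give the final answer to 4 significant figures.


t = 69 hr = 248400 s
Diffusion length = 2*sqrt(D*t)
= 2*sqrt(7.1109e-11 * 248400)
= 8.406e-03 m


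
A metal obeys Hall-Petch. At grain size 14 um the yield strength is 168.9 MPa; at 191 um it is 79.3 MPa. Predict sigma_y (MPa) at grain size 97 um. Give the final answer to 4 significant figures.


sigma_y = sigma0 + k / sqrt(d)
1/sqrt(d1) = 1/sqrt(1.4e-05) = 267.261;  1/sqrt(d2) = 72.3575
k = (sigma1 - sigma2) / (1/sqrt(d1) - 1/sqrt(d2)) = (168.9 - 79.3) / (267.261 - 72.3575) = 0.459714 MPa*m^0.5
sigma0 = sigma1 - k/sqrt(d1) = 168.9 - 0.459714*267.261 = 46.0363 MPa
sigma_y(d3) = 46.0363 + 0.459714 / sqrt(9.7e-05) = 92.71 MPa


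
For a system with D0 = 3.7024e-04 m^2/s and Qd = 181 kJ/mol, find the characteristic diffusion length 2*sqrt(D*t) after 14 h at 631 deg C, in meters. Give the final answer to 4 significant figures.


Step 1: D = D0 * exp(-Qd/(R*T))
T = 904.15 K
D = 3.7024e-04 * exp(-181e3 / (8.314 * 904.15)) = 1.29228e-14 m^2/s
Step 2: L = 2*sqrt(D*t)
t = 14 h = 50400 s
L = 2*sqrt(1.29228e-14 * 50400) = 5.104e-05 m


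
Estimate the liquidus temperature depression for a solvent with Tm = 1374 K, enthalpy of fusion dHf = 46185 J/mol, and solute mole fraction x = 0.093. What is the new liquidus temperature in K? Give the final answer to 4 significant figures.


dT = R*Tm^2*x / dHf
dT = 8.314 * 1374^2 * 0.093 / 46185
dT = 31.6057 K
T_new = 1374 - 31.6057 = 1342 K


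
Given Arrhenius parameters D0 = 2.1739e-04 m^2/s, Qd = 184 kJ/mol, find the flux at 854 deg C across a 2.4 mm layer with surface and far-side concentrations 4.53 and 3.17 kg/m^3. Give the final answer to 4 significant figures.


Step 1: D = D0 * exp(-Qd/(R*T))
T = 854 + 273.15 = 1127.15 K
D = 2.1739e-04 * exp(-184e3 / (8.314 * 1127.15)) = 6.45598e-13 m^2/s
Step 2: J = D * (C1 - C2) / dx
J = 6.45598e-13 * (4.53 - 3.17) / 2.4e-03
J = 3.658e-10 kg/(m^2*s)


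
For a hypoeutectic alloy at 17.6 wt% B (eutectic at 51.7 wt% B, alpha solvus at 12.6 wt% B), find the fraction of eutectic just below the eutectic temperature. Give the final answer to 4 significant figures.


f_primary = (C_e - C0) / (C_e - C_alpha_max)
f_primary = (51.7 - 17.6) / (51.7 - 12.6)
f_primary = 0.872123
f_eutectic = 1 - 0.872123 = 0.1279


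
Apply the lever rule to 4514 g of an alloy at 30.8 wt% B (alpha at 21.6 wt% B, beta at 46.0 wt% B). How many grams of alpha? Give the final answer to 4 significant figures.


f_alpha = (C_beta - C0) / (C_beta - C_alpha)
f_alpha = (46.0 - 30.8) / (46.0 - 21.6) = 0.622951
m_alpha = f_alpha * m_total = 0.622951 * 4514 = 2812 g


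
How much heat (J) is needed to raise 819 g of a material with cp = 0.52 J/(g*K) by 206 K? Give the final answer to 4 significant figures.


Q = m * cp * dT
Q = 819 * 0.52 * 206
Q = 87730 J


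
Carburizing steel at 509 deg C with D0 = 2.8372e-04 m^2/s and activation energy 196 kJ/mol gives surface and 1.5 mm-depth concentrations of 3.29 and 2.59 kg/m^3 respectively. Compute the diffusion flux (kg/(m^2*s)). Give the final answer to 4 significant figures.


Step 1: D = D0 * exp(-Qd/(R*T))
T = 509 + 273.15 = 782.15 K
D = 2.8372e-04 * exp(-196e3 / (8.314 * 782.15)) = 2.30606e-17 m^2/s
Step 2: J = D * (C1 - C2) / dx
J = 2.30606e-17 * (3.29 - 2.59) / 1.5e-03
J = 1.076e-14 kg/(m^2*s)


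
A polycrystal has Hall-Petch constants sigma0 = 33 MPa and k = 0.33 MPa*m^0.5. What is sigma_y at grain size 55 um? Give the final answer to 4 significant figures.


sigma_y = sigma0 + k / sqrt(d)
d = 55 um = 5.5e-05 m
sigma_y = 33 + 0.33 / sqrt(5.5e-05)
sigma_y = 77.5 MPa


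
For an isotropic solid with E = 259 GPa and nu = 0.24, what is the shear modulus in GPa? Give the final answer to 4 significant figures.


G = E / (2*(1+nu))
G = 259 / (2*(1+0.24))
G = 104.4 GPa


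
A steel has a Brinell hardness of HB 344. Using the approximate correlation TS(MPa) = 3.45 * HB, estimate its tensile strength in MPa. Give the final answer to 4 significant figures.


TS (MPa) = 3.45 * HB
TS = 3.45 * 344
TS = 1187 MPa


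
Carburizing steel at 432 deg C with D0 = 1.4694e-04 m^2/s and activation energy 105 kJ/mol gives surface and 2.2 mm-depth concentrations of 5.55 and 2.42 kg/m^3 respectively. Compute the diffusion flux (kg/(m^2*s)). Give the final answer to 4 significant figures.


Step 1: D = D0 * exp(-Qd/(R*T))
T = 432 + 273.15 = 705.15 K
D = 1.4694e-04 * exp(-105e3 / (8.314 * 705.15)) = 2.44842e-12 m^2/s
Step 2: J = D * (C1 - C2) / dx
J = 2.44842e-12 * (5.55 - 2.42) / 2.2e-03
J = 3.483e-09 kg/(m^2*s)


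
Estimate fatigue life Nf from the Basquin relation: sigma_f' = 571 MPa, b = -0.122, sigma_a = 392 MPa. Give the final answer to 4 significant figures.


sigma_a = sigma_f' * (2*Nf)^b
2*Nf = (sigma_a / sigma_f')^(1/b)
2*Nf = (392 / 571)^(1/-0.122)
2*Nf = 21.824
Nf = 10.91 cycles


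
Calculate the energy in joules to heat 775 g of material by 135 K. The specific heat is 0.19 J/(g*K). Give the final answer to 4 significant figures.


Q = m * cp * dT
Q = 775 * 0.19 * 135
Q = 19880 J


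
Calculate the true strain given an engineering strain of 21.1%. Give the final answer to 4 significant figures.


epsilon_true = ln(1 + epsilon_eng)
epsilon_true = ln(1 + 0.211)
epsilon_true = 0.1914


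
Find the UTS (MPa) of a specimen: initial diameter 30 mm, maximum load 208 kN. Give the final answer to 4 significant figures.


A0 = pi*(d/2)^2 = pi*(30/2)^2 = 706.858 mm^2
UTS = F_max / A0 = 208*1000 / 706.858
UTS = 294.3 MPa
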